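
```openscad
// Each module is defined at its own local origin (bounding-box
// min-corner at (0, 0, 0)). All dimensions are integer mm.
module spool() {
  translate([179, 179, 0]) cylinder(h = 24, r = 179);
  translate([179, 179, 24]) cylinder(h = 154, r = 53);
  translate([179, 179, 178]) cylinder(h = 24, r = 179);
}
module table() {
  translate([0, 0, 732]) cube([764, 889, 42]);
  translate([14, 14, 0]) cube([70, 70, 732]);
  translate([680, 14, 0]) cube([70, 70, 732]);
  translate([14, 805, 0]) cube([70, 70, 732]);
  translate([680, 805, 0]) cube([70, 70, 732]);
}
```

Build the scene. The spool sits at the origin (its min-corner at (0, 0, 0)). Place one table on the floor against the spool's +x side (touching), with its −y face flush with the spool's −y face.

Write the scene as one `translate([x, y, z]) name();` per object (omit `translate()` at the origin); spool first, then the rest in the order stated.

spool();
translate([358, 0, 0]) table();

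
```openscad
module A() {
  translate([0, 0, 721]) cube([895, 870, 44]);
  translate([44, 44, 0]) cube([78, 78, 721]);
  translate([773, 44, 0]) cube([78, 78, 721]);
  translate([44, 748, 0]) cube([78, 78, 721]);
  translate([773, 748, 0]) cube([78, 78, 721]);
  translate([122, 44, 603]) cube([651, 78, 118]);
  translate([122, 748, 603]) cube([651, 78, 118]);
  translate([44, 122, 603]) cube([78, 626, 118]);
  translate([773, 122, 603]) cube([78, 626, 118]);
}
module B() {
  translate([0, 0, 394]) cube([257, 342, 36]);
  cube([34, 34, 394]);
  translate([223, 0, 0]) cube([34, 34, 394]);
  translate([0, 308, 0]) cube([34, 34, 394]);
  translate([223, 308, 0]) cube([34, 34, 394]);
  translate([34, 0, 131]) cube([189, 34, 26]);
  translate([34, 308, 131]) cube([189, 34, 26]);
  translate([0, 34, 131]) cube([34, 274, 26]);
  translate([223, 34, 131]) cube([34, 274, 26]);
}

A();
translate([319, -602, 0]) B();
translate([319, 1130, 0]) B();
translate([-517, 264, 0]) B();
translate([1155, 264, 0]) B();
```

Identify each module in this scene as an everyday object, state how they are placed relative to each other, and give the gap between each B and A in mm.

Each stool's nearest face is 260 mm from the table's bounding box.

A is a table. B is a stool. Four stools sit around the table at the −y, +y, −x, +x sides. The gap between each stool and the table is 260 mm.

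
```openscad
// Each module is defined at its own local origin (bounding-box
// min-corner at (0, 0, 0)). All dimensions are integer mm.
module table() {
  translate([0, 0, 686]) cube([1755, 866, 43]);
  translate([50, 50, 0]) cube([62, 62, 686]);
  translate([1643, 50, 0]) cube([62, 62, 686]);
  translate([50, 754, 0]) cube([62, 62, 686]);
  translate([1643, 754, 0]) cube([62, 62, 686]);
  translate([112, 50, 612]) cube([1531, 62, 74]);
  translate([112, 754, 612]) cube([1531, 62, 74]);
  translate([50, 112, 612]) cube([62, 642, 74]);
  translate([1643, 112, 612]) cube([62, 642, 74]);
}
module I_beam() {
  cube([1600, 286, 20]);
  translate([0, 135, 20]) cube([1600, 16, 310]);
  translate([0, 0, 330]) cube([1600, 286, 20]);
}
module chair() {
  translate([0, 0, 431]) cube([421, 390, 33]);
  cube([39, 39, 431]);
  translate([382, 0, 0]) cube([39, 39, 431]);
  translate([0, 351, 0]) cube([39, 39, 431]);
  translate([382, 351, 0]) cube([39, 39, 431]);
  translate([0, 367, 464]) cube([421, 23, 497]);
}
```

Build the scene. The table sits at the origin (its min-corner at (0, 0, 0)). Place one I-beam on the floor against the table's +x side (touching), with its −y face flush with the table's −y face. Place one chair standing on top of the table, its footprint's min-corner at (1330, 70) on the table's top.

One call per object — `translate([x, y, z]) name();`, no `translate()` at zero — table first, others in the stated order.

table();
translate([1755, 0, 0]) I_beam();
translate([1330, 70, 729]) chair();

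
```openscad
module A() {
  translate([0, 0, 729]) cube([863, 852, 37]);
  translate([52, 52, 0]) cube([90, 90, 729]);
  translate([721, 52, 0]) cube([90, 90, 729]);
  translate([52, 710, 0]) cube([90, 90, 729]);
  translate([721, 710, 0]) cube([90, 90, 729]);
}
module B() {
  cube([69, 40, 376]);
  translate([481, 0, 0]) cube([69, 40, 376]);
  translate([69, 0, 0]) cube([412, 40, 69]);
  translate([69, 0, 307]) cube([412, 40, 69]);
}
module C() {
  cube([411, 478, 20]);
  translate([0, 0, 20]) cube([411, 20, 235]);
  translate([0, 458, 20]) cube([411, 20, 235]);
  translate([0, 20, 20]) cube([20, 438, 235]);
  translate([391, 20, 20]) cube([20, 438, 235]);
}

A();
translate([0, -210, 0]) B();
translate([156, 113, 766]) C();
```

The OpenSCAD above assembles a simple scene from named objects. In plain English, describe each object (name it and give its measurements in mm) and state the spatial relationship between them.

A is a table with a 863×852 mm rectangular top, 37 mm thick, top surface at z = 766 mm, supported by four 90×90 mm square legs, each inset 52 mm from the nearest pair of top edges, running from the floor.

B is a rectangular picture frame lying in the x–z plane (depth along y). The opening is 412 mm wide (x) by 238 mm tall (z), surrounded by a border 69 mm wide on all four sides. The frame is 40 mm deep and is made of two full-height vertical stiles with two horizontal rails fitted between them.

C is an open-topped rectangular box: outside dimensions 411×478×255 mm, with a uniform wall and base thickness of 20 mm. The base is a full 411×478 slab on the floor; four walls sit on top of the base. The front and back walls (the −y and +y sides) span the full width; the two side walls fit between them.

The picture frame is on the floor beside the table on its −y side. The open box is on top of the table.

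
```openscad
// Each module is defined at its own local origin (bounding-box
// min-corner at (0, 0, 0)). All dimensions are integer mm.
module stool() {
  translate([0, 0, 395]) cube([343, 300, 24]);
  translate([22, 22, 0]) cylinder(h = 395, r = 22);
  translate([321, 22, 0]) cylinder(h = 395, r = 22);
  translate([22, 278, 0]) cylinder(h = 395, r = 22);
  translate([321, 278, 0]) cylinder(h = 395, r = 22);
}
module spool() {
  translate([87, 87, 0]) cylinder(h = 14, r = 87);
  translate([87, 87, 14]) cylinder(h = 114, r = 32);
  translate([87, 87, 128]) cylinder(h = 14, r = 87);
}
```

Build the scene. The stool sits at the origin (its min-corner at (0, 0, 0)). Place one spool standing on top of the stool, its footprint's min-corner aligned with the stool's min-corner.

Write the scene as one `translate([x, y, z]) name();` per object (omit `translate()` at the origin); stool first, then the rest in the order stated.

stool();
translate([0, 0, 419]) spool();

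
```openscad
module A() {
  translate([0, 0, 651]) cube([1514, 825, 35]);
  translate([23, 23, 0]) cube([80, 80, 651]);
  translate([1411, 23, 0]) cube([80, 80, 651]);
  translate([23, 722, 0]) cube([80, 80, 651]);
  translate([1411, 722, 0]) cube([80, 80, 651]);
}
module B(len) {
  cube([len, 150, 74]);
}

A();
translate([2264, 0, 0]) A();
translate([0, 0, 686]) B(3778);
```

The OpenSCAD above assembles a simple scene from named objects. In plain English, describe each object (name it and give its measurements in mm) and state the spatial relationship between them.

A is a table with a 1514×825 mm rectangular top, 35 mm thick, top surface at z = 686 mm, supported by four 80×80 mm square legs, each inset 23 mm from the nearest pair of top edges, running from the floor.

B is a rectangular beam 3778 mm long (x), 150 mm deep (y), 74 mm thick (z).

The beam spans the tops of two tables placed 750 mm apart, resting at z = 686 mm.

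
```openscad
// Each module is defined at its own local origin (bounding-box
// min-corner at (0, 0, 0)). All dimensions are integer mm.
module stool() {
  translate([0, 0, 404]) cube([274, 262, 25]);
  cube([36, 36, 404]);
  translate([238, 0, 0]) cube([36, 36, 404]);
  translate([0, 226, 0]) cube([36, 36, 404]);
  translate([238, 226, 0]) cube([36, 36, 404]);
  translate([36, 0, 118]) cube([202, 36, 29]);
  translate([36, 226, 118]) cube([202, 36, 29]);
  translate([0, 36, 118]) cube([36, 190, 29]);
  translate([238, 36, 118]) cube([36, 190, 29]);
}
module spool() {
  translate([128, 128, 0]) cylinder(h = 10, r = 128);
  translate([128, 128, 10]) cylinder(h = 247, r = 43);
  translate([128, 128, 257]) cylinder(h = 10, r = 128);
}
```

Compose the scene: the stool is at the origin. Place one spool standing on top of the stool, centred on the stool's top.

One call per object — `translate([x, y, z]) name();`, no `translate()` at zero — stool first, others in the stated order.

stool();
translate([9, 3, 429]) spool();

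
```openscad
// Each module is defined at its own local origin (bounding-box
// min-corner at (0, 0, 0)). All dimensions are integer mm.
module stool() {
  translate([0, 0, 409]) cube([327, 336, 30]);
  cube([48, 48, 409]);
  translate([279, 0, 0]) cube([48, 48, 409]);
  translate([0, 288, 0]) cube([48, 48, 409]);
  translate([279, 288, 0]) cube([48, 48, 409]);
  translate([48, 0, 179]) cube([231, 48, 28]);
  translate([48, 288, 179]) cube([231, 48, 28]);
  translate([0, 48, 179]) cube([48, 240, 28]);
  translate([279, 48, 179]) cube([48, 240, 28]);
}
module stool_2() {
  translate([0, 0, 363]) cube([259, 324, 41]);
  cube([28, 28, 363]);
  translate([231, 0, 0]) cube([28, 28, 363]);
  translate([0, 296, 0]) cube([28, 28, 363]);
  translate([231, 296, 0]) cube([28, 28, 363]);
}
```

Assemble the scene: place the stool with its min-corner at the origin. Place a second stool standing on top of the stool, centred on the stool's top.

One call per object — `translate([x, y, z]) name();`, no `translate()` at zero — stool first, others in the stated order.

stool();
translate([34, 6, 439]) stool_2();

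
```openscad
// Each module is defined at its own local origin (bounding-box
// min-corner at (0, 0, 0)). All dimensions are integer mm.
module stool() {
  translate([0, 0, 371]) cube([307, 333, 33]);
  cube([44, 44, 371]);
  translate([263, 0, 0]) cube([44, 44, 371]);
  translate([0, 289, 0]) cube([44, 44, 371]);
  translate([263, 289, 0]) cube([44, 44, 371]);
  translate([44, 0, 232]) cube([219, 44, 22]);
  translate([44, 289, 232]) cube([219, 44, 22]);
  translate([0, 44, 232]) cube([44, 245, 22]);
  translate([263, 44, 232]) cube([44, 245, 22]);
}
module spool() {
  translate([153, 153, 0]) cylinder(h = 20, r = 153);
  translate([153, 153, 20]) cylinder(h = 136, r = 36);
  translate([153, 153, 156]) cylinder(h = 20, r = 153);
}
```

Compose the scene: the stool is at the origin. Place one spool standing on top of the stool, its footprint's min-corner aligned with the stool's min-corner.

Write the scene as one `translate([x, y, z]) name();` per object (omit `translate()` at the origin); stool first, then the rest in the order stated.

stool();
translate([0, 0, 404]) spool();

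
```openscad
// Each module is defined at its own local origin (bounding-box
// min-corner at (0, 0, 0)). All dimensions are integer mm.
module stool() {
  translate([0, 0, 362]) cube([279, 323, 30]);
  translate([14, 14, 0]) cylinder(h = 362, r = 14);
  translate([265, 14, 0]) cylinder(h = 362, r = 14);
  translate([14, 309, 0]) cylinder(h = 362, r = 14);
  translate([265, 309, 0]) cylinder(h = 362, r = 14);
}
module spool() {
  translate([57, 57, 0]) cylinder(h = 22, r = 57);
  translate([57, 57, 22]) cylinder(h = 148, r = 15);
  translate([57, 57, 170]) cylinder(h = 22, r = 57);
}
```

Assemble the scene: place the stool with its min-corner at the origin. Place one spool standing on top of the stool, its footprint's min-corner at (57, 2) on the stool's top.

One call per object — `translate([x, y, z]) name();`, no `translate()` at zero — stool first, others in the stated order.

stool();
translate([57, 2, 392]) spool();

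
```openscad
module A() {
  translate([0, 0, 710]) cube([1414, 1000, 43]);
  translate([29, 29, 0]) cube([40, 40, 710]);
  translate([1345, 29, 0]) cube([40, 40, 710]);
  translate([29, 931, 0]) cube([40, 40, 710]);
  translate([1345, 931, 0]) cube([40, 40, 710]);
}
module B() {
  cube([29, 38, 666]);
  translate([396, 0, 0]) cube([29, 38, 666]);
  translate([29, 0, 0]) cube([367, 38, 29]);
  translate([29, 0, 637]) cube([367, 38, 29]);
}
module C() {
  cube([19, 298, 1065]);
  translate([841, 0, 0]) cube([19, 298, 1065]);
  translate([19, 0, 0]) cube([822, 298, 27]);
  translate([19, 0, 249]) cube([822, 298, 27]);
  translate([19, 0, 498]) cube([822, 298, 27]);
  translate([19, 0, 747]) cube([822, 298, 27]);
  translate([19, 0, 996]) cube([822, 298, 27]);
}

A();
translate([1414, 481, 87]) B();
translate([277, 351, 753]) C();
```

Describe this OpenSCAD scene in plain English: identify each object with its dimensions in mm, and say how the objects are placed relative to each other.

A is a table with a 1414×1000 mm rectangular top, 43 mm thick, top surface at z = 753 mm, supported by four 40×40 mm square legs, each inset 29 mm from the nearest pair of top edges, running from the floor.

B is a picture frame with a 367×608 mm rectangular opening (x by z) and a uniform 29 mm border on every side. Frame depth is 38 mm along y. It is built from two vertical stiles running the full outside height and two horizontal rails spanning the gap between the stiles.

C is an open bookshelf. Two side panels, each 19 mm thick, 298 mm deep and 1065 mm tall, stand 860 mm apart (outside-to-outside). Between them sit 5 shelves, each 27 mm thick and 298 mm deep, spanning the full gap between the sides. The bottom shelf rests on the floor (its underside at z = 0) and the clear gap between one shelf's top and the next shelf's underside is 222 mm.

The picture frame is beside the table with their tops flush at z = 753. The bookshelf is on top of the table, centred.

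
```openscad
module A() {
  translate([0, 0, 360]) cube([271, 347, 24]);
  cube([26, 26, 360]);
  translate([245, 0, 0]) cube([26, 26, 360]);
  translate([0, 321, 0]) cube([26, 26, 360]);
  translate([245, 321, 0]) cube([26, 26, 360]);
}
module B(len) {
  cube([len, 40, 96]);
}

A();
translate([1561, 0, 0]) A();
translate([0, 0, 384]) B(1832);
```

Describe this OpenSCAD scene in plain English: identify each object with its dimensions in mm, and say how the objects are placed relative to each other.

A is a four-legged stool. The seat is 271×347 mm, 24 mm thick, top at z = 384 mm. It stands on four square legs, each 26×26 mm in cross-section, from z = 0 to the seat underside, each flush with a corner of the seat.

B is a rectangular beam 1832 mm long (x), 40 mm deep (y), 96 mm thick (z).

The beam spans the tops of two stools placed 1290 mm apart, resting at z = 384 mm.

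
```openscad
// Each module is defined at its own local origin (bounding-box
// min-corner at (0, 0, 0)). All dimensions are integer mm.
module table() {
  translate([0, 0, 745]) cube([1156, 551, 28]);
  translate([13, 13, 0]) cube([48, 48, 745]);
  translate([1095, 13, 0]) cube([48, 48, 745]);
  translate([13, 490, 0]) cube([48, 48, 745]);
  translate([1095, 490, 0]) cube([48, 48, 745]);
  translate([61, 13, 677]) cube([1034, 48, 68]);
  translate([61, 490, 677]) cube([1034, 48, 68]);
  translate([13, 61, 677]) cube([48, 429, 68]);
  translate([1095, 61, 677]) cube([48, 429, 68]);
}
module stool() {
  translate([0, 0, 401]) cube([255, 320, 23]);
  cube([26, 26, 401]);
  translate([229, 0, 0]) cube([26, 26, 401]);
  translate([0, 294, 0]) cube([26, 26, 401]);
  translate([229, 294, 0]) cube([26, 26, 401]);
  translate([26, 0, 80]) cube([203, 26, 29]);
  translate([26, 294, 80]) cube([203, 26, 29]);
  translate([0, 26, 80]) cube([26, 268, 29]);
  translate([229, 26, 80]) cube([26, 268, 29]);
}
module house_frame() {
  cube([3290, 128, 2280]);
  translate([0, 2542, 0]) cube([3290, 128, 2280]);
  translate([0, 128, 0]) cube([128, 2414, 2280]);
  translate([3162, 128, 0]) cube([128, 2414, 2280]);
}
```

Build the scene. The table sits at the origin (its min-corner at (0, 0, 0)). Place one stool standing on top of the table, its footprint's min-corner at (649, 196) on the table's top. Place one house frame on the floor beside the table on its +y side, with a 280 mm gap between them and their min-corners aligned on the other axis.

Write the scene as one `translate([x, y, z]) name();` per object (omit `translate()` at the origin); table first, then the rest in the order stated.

table();
translate([649, 196, 773]) stool();
translate([0, 831, 0]) house_frame();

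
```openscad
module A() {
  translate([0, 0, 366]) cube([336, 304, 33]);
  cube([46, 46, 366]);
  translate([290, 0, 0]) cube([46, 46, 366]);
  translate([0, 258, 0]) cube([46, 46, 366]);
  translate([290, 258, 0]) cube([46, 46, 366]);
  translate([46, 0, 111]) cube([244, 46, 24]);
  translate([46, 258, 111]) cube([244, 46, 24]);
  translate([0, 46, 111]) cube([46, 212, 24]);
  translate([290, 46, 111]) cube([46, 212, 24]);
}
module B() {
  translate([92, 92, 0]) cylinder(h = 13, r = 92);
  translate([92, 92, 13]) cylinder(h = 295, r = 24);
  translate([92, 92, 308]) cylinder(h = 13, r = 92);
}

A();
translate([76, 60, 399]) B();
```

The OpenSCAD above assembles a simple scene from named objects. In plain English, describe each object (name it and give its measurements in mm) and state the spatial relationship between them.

A is a simple wooden stool: a rectangular seat 336 mm (x) by 304 mm (y), 33 mm thick, top face at z = 399 mm, on four square legs, each 46×46 mm in cross-section. The legs rest on z = 0, each flush with a corner of the seat. Four stretchers, 46 mm wide and 24 mm tall, connect adjacent legs with their undersides at z = 111 mm, each running between the inner faces of the legs it joins and aligned with the legs' outer faces on the other axis.

B is a spool: two coaxial disc flanges of radius 92 mm and thickness 13 mm, joined by a core cylinder of radius 24 mm and height 295 mm. The lower flange rests on z = 0 and the three cylinders share a vertical axis.

The spool is on top of the stool, centred.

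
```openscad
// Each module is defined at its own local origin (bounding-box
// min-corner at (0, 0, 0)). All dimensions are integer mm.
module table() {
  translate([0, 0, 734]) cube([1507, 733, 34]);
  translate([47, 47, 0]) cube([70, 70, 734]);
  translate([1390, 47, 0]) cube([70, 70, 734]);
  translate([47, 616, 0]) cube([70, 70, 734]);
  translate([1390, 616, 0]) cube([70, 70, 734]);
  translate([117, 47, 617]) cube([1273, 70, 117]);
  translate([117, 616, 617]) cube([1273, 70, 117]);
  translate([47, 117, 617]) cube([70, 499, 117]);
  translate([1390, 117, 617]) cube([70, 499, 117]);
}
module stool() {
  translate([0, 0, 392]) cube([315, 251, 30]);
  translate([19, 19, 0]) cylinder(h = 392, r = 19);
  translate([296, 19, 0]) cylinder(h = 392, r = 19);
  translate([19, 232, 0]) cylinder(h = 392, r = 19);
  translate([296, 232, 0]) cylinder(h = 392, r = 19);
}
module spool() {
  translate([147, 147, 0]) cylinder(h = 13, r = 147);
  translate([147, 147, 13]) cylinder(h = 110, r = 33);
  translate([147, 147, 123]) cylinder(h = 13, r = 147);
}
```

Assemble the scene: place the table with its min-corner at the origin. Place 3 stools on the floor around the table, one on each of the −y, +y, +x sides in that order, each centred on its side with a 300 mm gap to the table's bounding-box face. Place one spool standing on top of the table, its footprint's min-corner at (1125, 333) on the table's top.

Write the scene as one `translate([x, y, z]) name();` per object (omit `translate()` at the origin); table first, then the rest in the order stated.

table();
translate([596, -551, 0]) stool();
translate([596, 1033, 0]) stool();
translate([1807, 241, 0]) stool();
translate([1125, 333, 768]) spool();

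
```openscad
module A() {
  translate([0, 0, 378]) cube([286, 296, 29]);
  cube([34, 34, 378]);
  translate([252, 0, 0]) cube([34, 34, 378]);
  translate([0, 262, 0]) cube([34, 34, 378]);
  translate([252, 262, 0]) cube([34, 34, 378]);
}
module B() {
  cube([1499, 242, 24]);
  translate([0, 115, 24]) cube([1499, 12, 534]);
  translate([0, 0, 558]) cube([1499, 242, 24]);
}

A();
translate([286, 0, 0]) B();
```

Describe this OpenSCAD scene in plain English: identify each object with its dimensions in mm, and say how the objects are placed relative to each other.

A is a four-legged stool. The seat is 286×296 mm, 29 mm thick, top at z = 407 mm. It stands on four square legs, each 34×34 mm in cross-section, from z = 0 to the seat underside, each flush with a corner of the seat.

B is an I-beam lying along x, 1499 mm long. Overall section height 582 mm. Two flanges 242 mm wide (y) and 24 mm thick, one on the floor and one at the top; a web 12 mm thick runs between them, centred on the flange width.

The I-beam is against the stool's +x side, with their −y faces flush.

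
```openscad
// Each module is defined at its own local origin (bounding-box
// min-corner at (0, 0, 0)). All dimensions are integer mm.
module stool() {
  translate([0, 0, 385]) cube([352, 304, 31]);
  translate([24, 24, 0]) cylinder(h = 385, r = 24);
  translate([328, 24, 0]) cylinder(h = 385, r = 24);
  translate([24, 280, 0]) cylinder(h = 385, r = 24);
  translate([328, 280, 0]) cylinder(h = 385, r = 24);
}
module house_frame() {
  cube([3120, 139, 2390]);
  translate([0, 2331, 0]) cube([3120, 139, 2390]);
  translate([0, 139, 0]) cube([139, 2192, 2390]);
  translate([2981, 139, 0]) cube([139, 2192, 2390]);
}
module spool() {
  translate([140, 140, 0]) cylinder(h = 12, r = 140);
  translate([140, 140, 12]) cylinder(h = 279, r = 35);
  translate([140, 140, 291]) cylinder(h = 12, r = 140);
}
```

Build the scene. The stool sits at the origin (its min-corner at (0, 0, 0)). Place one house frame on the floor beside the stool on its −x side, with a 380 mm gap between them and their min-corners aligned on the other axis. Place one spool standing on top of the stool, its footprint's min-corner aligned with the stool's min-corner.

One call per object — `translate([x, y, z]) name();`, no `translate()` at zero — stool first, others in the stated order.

stool();
translate([-3500, 0, 0]) house_frame();
translate([0, 0, 416]) spool();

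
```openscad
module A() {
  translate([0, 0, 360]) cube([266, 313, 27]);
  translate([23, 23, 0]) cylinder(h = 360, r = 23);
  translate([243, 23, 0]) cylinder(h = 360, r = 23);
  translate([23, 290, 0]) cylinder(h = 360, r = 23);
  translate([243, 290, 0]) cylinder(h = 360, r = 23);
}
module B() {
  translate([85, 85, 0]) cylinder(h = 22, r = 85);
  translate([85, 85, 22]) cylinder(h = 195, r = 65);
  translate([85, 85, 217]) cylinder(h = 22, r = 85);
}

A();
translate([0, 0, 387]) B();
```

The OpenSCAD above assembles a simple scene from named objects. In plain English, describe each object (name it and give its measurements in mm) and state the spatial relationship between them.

A is a four-legged stool. The seat is 266×313 mm, 27 mm thick, top at z = 387 mm. It stands on four round legs, each 46 mm in diameter, from z = 0 to the seat underside, each leg's axis is inset half a diameter from the nearest pair of seat edges (so the leg's bounding box is flush with the corner).

B is a spool: two coaxial disc flanges of radius 85 mm and thickness 22 mm, joined by a core cylinder of radius 65 mm and height 195 mm. The lower flange rests on z = 0 and the three cylinders share a vertical axis.

The spool is on top of the stool.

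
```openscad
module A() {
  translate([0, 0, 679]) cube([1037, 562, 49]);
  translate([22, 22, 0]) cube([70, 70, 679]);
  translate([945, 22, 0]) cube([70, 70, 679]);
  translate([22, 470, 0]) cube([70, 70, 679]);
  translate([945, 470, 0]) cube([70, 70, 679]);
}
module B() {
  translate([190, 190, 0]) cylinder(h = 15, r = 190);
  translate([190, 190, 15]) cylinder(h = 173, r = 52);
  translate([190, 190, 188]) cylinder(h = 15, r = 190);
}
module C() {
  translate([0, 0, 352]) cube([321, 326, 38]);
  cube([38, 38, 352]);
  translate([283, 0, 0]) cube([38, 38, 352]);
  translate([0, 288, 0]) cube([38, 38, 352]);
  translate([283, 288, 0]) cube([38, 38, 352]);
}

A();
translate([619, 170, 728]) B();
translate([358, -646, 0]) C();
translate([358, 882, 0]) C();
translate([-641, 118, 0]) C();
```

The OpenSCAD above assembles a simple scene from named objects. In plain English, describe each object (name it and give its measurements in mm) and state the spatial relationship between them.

A is a rectangular dining table. The top is 1037×562×49 mm with its upper surface at z = 728 mm. It stands on four 70×70 mm square legs, each inset 22 mm from the nearest pair of top edges, running from the floor to the underside of the top.

B is a spool: two coaxial disc flanges of radius 190 mm and thickness 15 mm, joined by a core cylinder of radius 52 mm and height 173 mm. The lower flange rests on z = 0 and the three cylinders share a vertical axis.

C is a four-legged stool. The seat is 321×326 mm, 38 mm thick, top at z = 390 mm. It stands on four square legs, each 38×38 mm in cross-section, from z = 0 to the seat underside, each flush with a corner of the seat.

The spool is on top of the table. Three stools sit around the table at the −y, +y, −x sides.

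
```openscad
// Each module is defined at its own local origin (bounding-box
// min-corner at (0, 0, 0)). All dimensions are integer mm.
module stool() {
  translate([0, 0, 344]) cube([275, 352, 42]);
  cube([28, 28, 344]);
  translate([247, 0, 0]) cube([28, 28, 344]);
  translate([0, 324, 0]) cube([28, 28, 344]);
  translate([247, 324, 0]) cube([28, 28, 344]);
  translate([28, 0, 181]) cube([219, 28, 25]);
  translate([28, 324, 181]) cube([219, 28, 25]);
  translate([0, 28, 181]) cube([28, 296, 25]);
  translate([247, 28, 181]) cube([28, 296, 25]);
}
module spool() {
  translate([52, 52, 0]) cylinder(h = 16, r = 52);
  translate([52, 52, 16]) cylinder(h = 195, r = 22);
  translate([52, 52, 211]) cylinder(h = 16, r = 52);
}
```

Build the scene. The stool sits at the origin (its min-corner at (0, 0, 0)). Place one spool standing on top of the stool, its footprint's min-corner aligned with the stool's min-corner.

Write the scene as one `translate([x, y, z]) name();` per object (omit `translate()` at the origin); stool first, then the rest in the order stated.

stool();
translate([0, 0, 386]) spool();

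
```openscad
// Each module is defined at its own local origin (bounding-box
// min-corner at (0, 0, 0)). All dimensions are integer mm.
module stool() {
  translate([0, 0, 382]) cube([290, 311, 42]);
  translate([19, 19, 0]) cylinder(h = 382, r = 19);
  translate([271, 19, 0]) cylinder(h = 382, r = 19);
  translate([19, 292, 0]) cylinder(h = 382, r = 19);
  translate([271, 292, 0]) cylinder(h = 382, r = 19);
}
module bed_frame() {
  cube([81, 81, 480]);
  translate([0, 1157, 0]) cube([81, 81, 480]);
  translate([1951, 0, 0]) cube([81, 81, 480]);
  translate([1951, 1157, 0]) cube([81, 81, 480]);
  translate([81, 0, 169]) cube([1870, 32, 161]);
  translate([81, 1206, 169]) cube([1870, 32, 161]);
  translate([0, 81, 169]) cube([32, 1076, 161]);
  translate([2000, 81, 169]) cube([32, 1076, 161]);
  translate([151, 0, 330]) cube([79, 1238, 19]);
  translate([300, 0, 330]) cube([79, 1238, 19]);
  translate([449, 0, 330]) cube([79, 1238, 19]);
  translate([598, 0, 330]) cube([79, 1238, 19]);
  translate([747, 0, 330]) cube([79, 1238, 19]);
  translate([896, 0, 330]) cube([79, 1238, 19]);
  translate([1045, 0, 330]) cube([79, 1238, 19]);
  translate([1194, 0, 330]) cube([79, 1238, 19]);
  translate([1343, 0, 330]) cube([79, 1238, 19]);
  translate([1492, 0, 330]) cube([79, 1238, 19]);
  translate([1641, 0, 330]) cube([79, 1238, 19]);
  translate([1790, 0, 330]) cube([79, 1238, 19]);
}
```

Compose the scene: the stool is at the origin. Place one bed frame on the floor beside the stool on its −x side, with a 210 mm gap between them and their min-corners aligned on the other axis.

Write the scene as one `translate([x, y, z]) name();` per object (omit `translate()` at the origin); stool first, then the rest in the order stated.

stool();
translate([-2242, 0, 0]) bed_frame();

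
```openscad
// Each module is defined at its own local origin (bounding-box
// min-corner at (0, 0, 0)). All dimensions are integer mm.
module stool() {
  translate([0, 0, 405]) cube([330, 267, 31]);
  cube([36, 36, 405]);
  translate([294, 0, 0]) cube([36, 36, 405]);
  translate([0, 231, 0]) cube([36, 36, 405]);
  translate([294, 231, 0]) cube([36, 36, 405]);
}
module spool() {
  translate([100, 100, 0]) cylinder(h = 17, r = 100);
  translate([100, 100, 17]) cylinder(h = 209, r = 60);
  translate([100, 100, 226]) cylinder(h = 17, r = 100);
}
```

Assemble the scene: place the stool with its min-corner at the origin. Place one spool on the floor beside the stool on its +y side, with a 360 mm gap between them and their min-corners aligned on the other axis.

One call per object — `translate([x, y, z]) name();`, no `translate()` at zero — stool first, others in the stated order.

stool();
translate([0, 627, 0]) spool();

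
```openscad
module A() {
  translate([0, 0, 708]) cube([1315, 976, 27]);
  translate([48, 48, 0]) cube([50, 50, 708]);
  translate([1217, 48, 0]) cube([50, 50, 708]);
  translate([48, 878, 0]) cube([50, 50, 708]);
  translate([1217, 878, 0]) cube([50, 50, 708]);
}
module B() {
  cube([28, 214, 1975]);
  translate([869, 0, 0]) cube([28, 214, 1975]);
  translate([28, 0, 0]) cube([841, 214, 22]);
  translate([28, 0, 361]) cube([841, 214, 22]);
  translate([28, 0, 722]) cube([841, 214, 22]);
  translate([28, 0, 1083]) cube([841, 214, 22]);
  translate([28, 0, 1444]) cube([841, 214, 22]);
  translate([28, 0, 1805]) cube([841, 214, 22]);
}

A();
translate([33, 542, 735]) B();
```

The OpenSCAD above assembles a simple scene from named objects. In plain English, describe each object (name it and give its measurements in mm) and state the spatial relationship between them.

A is a table: top 1315 mm (x) × 976 mm (y), 27 mm thick, upper face at z = 735 mm, on four 50×50 mm square legs, each inset 48 mm from the nearest pair of top edges, running from z = 0 to the bottom of the top.

B is an open bookshelf. Two side panels, each 28 mm thick, 214 mm deep and 1975 mm tall, stand 897 mm apart (outside-to-outside). Between them sit 6 shelves, each 22 mm thick and 214 mm deep, spanning the full gap between the sides. The bottom shelf rests on the floor (its underside at z = 0) and the clear gap between one shelf's top and the next shelf's underside is 339 mm.

The bookshelf is on top of the table.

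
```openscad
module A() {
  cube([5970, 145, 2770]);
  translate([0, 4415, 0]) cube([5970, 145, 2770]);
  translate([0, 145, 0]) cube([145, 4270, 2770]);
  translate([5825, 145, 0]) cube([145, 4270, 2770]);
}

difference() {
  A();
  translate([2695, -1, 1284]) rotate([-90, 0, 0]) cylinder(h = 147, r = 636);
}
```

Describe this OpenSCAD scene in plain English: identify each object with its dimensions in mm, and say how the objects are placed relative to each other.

A is the wall frame of a small rectangular building: four walls, each 2770 mm tall and 145 mm thick, enclosing a footprint 5970 mm (x) by 4560 mm (y) outside-to-outside, with no floor or roof. The front and back walls (the −y and +y sides) span the full width; the two side walls fit between them.

The house frame has a circular hole of radius 636 mm through its front wall, centred at (x = 2695, z = 1284).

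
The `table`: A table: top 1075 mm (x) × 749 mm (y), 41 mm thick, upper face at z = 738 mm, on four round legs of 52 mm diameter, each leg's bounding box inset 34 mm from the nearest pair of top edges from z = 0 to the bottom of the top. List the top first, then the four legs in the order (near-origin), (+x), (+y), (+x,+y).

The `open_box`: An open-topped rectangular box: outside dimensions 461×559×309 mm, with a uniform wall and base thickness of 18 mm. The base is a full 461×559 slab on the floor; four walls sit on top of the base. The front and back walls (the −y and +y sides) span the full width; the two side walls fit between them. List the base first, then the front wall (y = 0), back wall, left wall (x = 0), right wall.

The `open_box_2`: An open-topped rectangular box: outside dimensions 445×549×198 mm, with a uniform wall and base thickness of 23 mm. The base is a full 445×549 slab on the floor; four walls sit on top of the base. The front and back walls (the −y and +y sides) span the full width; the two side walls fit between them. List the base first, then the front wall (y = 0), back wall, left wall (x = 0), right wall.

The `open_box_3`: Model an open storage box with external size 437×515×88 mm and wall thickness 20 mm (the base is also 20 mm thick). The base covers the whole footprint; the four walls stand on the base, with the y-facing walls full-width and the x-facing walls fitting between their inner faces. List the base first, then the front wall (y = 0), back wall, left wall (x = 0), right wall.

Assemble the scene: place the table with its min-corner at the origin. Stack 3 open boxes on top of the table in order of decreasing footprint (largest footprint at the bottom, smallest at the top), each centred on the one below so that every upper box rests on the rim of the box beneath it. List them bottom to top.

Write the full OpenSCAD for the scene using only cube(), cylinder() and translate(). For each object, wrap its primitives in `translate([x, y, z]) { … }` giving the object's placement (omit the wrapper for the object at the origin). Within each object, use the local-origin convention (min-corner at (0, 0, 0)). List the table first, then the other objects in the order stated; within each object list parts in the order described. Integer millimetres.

translate([0, 0, 697]) cube([1075, 749, 41]);
translate([60, 60, 0]) cylinder(h = 697, r = 26);
translate([1015, 60, 0]) cylinder(h = 697, r = 26);
translate([60, 689, 0]) cylinder(h = 697, r = 26);
translate([1015, 689, 0]) cylinder(h = 697, r = 26);
translate([307, 95, 738]) {
  cube([461, 559, 18]);
  translate([0, 0, 18]) cube([461, 18, 291]);
  translate([0, 541, 18]) cube([461, 18, 291]);
  translate([0, 18, 18]) cube([18, 523, 291]);
  translate([443, 18, 18]) cube([18, 523, 291]);
}
translate([315, 100, 1047]) {
  cube([445, 549, 23]);
  translate([0, 0, 23]) cube([445, 23, 175]);
  translate([0, 526, 23]) cube([445, 23, 175]);
  translate([0, 23, 23]) cube([23, 503, 175]);
  translate([422, 23, 23]) cube([23, 503, 175]);
}
translate([319, 117, 1245]) {
  cube([437, 515, 20]);
  translate([0, 0, 20]) cube([437, 20, 68]);
  translate([0, 495, 20]) cube([437, 20, 68]);
  translate([0, 20, 20]) cube([20, 475, 68]);
  translate([417, 20, 20]) cube([20, 475, 68]);
}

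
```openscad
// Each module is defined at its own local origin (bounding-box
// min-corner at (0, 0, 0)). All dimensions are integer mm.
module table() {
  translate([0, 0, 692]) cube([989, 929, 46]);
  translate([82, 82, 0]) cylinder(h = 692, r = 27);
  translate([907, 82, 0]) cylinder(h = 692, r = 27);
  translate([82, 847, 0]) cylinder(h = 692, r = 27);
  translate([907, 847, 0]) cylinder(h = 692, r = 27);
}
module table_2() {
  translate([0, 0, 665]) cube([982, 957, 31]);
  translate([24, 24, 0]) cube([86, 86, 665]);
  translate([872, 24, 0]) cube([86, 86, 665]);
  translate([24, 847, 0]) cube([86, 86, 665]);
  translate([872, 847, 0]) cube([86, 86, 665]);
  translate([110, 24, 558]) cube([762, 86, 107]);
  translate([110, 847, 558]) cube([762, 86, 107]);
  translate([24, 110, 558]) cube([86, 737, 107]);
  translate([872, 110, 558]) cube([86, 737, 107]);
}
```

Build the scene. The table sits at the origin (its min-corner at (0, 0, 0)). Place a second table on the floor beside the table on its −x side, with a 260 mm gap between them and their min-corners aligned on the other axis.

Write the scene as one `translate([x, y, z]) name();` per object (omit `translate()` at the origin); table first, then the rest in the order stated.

table();
translate([-1242, 0, 0]) table_2();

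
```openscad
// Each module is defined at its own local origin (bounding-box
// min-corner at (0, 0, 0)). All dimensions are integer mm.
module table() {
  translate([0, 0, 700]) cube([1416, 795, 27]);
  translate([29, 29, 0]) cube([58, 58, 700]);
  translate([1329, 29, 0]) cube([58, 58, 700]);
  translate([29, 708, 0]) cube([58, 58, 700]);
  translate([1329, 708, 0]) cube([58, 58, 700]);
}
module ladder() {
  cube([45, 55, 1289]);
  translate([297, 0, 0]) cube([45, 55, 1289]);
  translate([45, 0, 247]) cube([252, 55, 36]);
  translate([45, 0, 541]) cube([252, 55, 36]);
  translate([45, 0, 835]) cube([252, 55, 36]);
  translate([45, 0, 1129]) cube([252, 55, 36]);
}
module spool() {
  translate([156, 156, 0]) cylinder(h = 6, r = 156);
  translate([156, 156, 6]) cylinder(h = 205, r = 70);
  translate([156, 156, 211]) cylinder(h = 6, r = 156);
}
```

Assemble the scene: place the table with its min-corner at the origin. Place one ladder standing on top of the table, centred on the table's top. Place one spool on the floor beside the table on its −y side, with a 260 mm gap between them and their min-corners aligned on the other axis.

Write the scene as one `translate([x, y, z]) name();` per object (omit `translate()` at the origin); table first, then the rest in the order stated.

table();
translate([537, 370, 727]) ladder();
translate([0, -572, 0]) spool();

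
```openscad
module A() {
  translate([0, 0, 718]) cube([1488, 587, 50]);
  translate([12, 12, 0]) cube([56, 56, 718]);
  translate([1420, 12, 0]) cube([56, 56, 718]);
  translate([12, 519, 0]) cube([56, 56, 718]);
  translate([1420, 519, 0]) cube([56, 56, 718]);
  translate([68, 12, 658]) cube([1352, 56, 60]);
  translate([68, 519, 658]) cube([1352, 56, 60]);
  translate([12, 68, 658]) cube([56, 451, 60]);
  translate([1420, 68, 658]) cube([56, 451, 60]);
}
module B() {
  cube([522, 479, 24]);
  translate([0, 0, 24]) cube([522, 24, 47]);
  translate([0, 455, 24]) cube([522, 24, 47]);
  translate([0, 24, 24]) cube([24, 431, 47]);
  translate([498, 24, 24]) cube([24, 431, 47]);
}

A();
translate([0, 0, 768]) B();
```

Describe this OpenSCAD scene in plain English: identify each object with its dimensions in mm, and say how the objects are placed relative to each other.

A is a table: top 1488 mm (x) × 587 mm (y), 50 mm thick, upper face at z = 768 mm, on four 56×56 mm square legs, each inset 12 mm from the nearest pair of top edges, running from z = 0 to the bottom of the top. Four apron rails, 56 mm thick and 60 mm tall, run between adjacent legs with their top edges flush with the underside of the top and their outer faces flush with the legs' outer faces.

B is an open storage box with external size 522×479×71 mm and wall thickness 24 mm (the base is also 24 mm thick). The base covers the whole footprint; the four walls stand on the base, with the y-facing walls full-width and the x-facing walls fitting between their inner faces.

The open box is on top of the table.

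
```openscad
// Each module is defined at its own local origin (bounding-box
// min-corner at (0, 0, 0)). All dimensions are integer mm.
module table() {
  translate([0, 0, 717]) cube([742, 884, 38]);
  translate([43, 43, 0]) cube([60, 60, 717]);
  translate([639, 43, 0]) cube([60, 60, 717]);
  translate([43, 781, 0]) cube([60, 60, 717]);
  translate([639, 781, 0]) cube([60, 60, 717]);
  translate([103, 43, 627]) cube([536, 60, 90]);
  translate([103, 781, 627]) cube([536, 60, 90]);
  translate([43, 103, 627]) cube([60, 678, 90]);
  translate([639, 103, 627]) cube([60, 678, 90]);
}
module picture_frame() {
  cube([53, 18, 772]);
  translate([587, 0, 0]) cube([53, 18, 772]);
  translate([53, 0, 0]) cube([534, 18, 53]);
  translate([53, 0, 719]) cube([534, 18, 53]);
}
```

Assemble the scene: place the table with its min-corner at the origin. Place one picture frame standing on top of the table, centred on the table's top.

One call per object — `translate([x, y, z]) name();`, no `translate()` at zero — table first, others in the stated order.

table();
translate([51, 433, 755]) picture_frame();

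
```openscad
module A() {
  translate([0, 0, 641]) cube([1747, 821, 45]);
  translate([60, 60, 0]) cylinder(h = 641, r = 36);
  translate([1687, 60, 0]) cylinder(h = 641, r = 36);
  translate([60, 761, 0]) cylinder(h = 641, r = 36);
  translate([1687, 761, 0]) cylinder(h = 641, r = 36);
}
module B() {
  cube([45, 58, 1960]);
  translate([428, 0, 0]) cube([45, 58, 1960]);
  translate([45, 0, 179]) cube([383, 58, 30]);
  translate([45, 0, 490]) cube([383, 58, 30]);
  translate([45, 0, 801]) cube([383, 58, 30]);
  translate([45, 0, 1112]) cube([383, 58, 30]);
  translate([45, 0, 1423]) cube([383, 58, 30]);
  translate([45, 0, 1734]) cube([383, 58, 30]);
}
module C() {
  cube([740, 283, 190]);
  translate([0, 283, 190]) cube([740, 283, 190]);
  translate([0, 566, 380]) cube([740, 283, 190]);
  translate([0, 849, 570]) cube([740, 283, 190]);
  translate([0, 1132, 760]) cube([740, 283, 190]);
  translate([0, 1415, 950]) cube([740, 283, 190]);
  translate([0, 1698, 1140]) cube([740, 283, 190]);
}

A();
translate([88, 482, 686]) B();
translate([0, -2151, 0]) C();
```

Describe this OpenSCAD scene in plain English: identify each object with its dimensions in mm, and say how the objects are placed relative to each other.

A is a table: top 1747 mm (x) × 821 mm (y), 45 mm thick, upper face at z = 686 mm, on four round legs of 72 mm diameter, each leg's bounding box inset 24 mm from the nearest pair of top edges, running from z = 0 to the bottom of the top.

B is a wooden ladder with two side rails of 45×58 mm section and 1960 mm height, set 473 mm apart overall. Between them run 6 rectangular rungs (58 mm deep, 30 mm thick), front faces flush with the rails' −y face. The bottom of the first rung is 179 mm above the floor and each subsequent rung is 311 mm higher than the one below.

C is a run of 7 identical solid stair steps. Each tread is 740×283 mm and each step block is 190 mm high. Step 1 rests on the floor; step k is offset from step 1 by (k−1)×283 mm in y and (k−1)×190 mm in z.

The ladder is on top of the table. The staircase is on the floor beside the table on its −y side.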